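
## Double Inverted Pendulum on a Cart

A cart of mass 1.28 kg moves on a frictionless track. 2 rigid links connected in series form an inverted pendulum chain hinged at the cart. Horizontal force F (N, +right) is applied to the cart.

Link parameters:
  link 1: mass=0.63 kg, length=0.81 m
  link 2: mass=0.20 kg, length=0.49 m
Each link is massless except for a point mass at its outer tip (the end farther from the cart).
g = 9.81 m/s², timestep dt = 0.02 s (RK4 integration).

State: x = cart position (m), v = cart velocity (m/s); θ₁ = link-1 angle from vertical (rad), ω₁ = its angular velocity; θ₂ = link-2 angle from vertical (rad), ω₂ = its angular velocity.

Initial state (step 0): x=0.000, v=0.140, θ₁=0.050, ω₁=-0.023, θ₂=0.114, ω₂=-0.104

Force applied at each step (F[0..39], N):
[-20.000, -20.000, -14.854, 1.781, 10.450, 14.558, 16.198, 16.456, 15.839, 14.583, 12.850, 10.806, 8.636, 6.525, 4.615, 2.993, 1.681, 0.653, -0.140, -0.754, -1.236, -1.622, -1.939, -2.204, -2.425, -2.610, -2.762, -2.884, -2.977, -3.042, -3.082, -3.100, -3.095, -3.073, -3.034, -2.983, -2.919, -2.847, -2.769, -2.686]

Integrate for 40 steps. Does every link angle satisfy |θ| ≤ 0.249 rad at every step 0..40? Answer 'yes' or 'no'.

apply F[0]=-20.000 → step 1: x=-0.000, v=-0.178, θ₁=0.054, ω₁=0.378, θ₂=0.112, ω₂=-0.074
apply F[1]=-20.000 → step 2: x=-0.007, v=-0.497, θ₁=0.065, ω₁=0.781, θ₂=0.111, ω₂=-0.050
apply F[2]=-14.854 → step 3: x=-0.019, v=-0.737, θ₁=0.084, ω₁=1.092, θ₂=0.110, ω₂=-0.034
apply F[3]=+1.781 → step 4: x=-0.034, v=-0.720, θ₁=0.106, ω₁=1.093, θ₂=0.110, ω₂=-0.026
apply F[4]=+10.450 → step 5: x=-0.047, v=-0.572, θ₁=0.126, ω₁=0.940, θ₂=0.109, ω₂=-0.030
apply F[5]=+14.558 → step 6: x=-0.056, v=-0.363, θ₁=0.143, ω₁=0.719, θ₂=0.108, ω₂=-0.045
apply F[6]=+16.198 → step 7: x=-0.061, v=-0.131, θ₁=0.155, ω₁=0.475, θ₂=0.107, ω₂=-0.069
apply F[7]=+16.456 → step 8: x=-0.062, v=0.103, θ₁=0.162, ω₁=0.233, θ₂=0.105, ω₂=-0.101
apply F[8]=+15.839 → step 9: x=-0.057, v=0.326, θ₁=0.164, ω₁=0.006, θ₂=0.103, ω₂=-0.138
apply F[9]=+14.583 → step 10: x=-0.049, v=0.530, θ₁=0.162, ω₁=-0.198, θ₂=0.100, ω₂=-0.175
apply F[10]=+12.850 → step 11: x=-0.036, v=0.708, θ₁=0.156, ω₁=-0.371, θ₂=0.096, ω₂=-0.212
apply F[11]=+10.806 → step 12: x=-0.021, v=0.856, θ₁=0.148, ω₁=-0.510, θ₂=0.092, ω₂=-0.245
apply F[12]=+8.636 → step 13: x=-0.002, v=0.972, θ₁=0.136, ω₁=-0.613, θ₂=0.086, ω₂=-0.274
apply F[13]=+6.525 → step 14: x=0.018, v=1.057, θ₁=0.123, ω₁=-0.683, θ₂=0.081, ω₂=-0.299
apply F[14]=+4.615 → step 15: x=0.040, v=1.115, θ₁=0.109, ω₁=-0.722, θ₂=0.074, ω₂=-0.319
apply F[15]=+2.993 → step 16: x=0.062, v=1.149, θ₁=0.095, ω₁=-0.737, θ₂=0.068, ω₂=-0.335
apply F[16]=+1.681 → step 17: x=0.085, v=1.165, θ₁=0.080, ω₁=-0.734, θ₂=0.061, ω₂=-0.347
apply F[17]=+0.653 → step 18: x=0.109, v=1.166, θ₁=0.066, ω₁=-0.717, θ₂=0.054, ω₂=-0.354
apply F[18]=-0.140 → step 19: x=0.132, v=1.157, θ₁=0.051, ω₁=-0.691, θ₂=0.047, ω₂=-0.358
apply F[19]=-0.754 → step 20: x=0.155, v=1.140, θ₁=0.038, ω₁=-0.658, θ₂=0.040, ω₂=-0.359
apply F[20]=-1.236 → step 21: x=0.177, v=1.117, θ₁=0.025, ω₁=-0.623, θ₂=0.033, ω₂=-0.357
apply F[21]=-1.622 → step 22: x=0.200, v=1.089, θ₁=0.013, ω₁=-0.584, θ₂=0.025, ω₂=-0.352
apply F[22]=-1.939 → step 23: x=0.221, v=1.058, θ₁=0.002, ω₁=-0.545, θ₂=0.018, ω₂=-0.344
apply F[23]=-2.204 → step 24: x=0.242, v=1.024, θ₁=-0.009, ω₁=-0.505, θ₂=0.012, ω₂=-0.335
apply F[24]=-2.425 → step 25: x=0.262, v=0.987, θ₁=-0.018, ω₁=-0.466, θ₂=0.005, ω₂=-0.323
apply F[25]=-2.610 → step 26: x=0.281, v=0.950, θ₁=-0.027, ω₁=-0.426, θ₂=-0.001, ω₂=-0.310
apply F[26]=-2.762 → step 27: x=0.300, v=0.910, θ₁=-0.035, ω₁=-0.388, θ₂=-0.007, ω₂=-0.296
apply F[27]=-2.884 → step 28: x=0.318, v=0.870, θ₁=-0.043, ω₁=-0.350, θ₂=-0.013, ω₂=-0.281
apply F[28]=-2.977 → step 29: x=0.335, v=0.830, θ₁=-0.049, ω₁=-0.313, θ₂=-0.019, ω₂=-0.265
apply F[29]=-3.042 → step 30: x=0.351, v=0.789, θ₁=-0.055, ω₁=-0.278, θ₂=-0.024, ω₂=-0.249
apply F[30]=-3.082 → step 31: x=0.366, v=0.748, θ₁=-0.060, ω₁=-0.244, θ₂=-0.028, ω₂=-0.232
apply F[31]=-3.100 → step 32: x=0.381, v=0.708, θ₁=-0.065, ω₁=-0.212, θ₂=-0.033, ω₂=-0.215
apply F[32]=-3.095 → step 33: x=0.395, v=0.668, θ₁=-0.069, ω₁=-0.182, θ₂=-0.037, ω₂=-0.198
apply F[33]=-3.073 → step 34: x=0.407, v=0.629, θ₁=-0.072, ω₁=-0.153, θ₂=-0.041, ω₂=-0.181
apply F[34]=-3.034 → step 35: x=0.420, v=0.591, θ₁=-0.075, ω₁=-0.127, θ₂=-0.044, ω₂=-0.164
apply F[35]=-2.983 → step 36: x=0.431, v=0.554, θ₁=-0.077, ω₁=-0.102, θ₂=-0.047, ω₂=-0.148
apply F[36]=-2.919 → step 37: x=0.442, v=0.519, θ₁=-0.079, ω₁=-0.080, θ₂=-0.050, ω₂=-0.132
apply F[37]=-2.847 → step 38: x=0.452, v=0.484, θ₁=-0.081, ω₁=-0.059, θ₂=-0.053, ω₂=-0.117
apply F[38]=-2.769 → step 39: x=0.461, v=0.451, θ₁=-0.082, ω₁=-0.041, θ₂=-0.055, ω₂=-0.103
apply F[39]=-2.686 → step 40: x=0.470, v=0.420, θ₁=-0.082, ω₁=-0.024, θ₂=-0.057, ω₂=-0.089
Max |angle| over trajectory = 0.164 rad; bound = 0.249 → within bound.

Answer: yes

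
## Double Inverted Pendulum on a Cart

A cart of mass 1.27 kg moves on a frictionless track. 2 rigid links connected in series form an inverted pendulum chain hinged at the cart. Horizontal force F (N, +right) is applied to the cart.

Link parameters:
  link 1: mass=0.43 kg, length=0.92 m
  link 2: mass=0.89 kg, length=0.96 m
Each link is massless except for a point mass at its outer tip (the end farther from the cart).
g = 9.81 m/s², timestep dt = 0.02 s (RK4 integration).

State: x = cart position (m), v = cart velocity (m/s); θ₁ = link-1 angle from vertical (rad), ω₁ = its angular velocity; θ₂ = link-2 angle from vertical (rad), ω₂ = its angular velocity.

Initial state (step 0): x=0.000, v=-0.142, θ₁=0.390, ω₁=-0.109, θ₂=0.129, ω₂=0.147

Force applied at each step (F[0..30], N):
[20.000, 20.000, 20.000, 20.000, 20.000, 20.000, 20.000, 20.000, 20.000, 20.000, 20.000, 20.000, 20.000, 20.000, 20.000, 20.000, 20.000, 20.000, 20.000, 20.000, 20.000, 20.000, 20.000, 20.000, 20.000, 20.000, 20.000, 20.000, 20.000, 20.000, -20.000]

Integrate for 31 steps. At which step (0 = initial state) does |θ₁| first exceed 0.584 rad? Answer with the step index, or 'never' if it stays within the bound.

apply F[0]=+20.000 → step 1: x=-0.001, v=0.081, θ₁=0.388, ω₁=-0.122, θ₂=0.130, ω₂=-0.045
apply F[1]=+20.000 → step 2: x=0.003, v=0.304, θ₁=0.385, ω₁=-0.137, θ₂=0.127, ω₂=-0.235
apply F[2]=+20.000 → step 3: x=0.012, v=0.529, θ₁=0.382, ω₁=-0.154, θ₂=0.121, ω₂=-0.426
apply F[3]=+20.000 → step 4: x=0.024, v=0.755, θ₁=0.379, ω₁=-0.174, θ₂=0.110, ω₂=-0.618
apply F[4]=+20.000 → step 5: x=0.042, v=0.984, θ₁=0.375, ω₁=-0.196, θ₂=0.096, ω₂=-0.813
apply F[5]=+20.000 → step 6: x=0.064, v=1.215, θ₁=0.371, ω₁=-0.222, θ₂=0.078, ω₂=-1.011
apply F[6]=+20.000 → step 7: x=0.090, v=1.451, θ₁=0.366, ω₁=-0.254, θ₂=0.055, ω₂=-1.213
apply F[7]=+20.000 → step 8: x=0.122, v=1.690, θ₁=0.361, ω₁=-0.291, θ₂=0.029, ω₂=-1.419
apply F[8]=+20.000 → step 9: x=0.158, v=1.935, θ₁=0.355, ω₁=-0.338, θ₂=-0.001, ω₂=-1.628
apply F[9]=+20.000 → step 10: x=0.199, v=2.184, θ₁=0.347, ω₁=-0.397, θ₂=-0.036, ω₂=-1.838
apply F[10]=+20.000 → step 11: x=0.245, v=2.440, θ₁=0.339, ω₁=-0.472, θ₂=-0.075, ω₂=-2.048
apply F[11]=+20.000 → step 12: x=0.297, v=2.702, θ₁=0.328, ω₁=-0.566, θ₂=-0.118, ω₂=-2.255
apply F[12]=+20.000 → step 13: x=0.354, v=2.970, θ₁=0.316, ω₁=-0.683, θ₂=-0.165, ω₂=-2.457
apply F[13]=+20.000 → step 14: x=0.416, v=3.246, θ₁=0.301, ω₁=-0.828, θ₂=-0.216, ω₂=-2.650
apply F[14]=+20.000 → step 15: x=0.483, v=3.527, θ₁=0.282, ω₁=-1.005, θ₂=-0.271, ω₂=-2.830
apply F[15]=+20.000 → step 16: x=0.557, v=3.816, θ₁=0.260, ω₁=-1.218, θ₂=-0.329, ω₂=-2.993
apply F[16]=+20.000 → step 17: x=0.636, v=4.111, θ₁=0.234, ω₁=-1.471, θ₂=-0.391, ω₂=-3.134
apply F[17]=+20.000 → step 18: x=0.721, v=4.413, θ₁=0.201, ω₁=-1.767, θ₂=-0.454, ω₂=-3.247
apply F[18]=+20.000 → step 19: x=0.813, v=4.720, θ₁=0.163, ω₁=-2.109, θ₂=-0.520, ω₂=-3.324
apply F[19]=+20.000 → step 20: x=0.910, v=5.033, θ₁=0.117, ω₁=-2.499, θ₂=-0.587, ω₂=-3.356
apply F[20]=+20.000 → step 21: x=1.014, v=5.349, θ₁=0.062, ω₁=-2.937, θ₂=-0.654, ω₂=-3.332
apply F[21]=+20.000 → step 22: x=1.124, v=5.665, θ₁=-0.001, ω₁=-3.425, θ₂=-0.720, ω₂=-3.237
apply F[22]=+20.000 → step 23: x=1.241, v=5.977, θ₁=-0.075, ω₁=-3.959, θ₂=-0.783, ω₂=-3.055
apply F[23]=+20.000 → step 24: x=1.363, v=6.274, θ₁=-0.160, ω₁=-4.536, θ₂=-0.841, ω₂=-2.771
apply F[24]=+20.000 → step 25: x=1.491, v=6.545, θ₁=-0.257, ω₁=-5.148, θ₂=-0.893, ω₂=-2.371
apply F[25]=+20.000 → step 26: x=1.625, v=6.768, θ₁=-0.366, ω₁=-5.782, θ₂=-0.935, ω₂=-1.850
apply F[26]=+20.000 → step 27: x=1.762, v=6.914, θ₁=-0.488, ω₁=-6.412, θ₂=-0.966, ω₂=-1.225
apply F[27]=+20.000 → step 28: x=1.900, v=6.948, θ₁=-0.622, ω₁=-6.989, θ₂=-0.984, ω₂=-0.559
apply F[28]=+20.000 → step 29: x=2.039, v=6.842, θ₁=-0.767, ω₁=-7.430, θ₂=-0.989, ω₂=0.022
apply F[29]=+20.000 → step 30: x=2.173, v=6.606, θ₁=-0.918, ω₁=-7.647, θ₂=-0.985, ω₂=0.351
apply F[30]=-20.000 → step 31: x=2.299, v=5.952, θ₁=-1.069, ω₁=-7.428, θ₂=-0.978, ω₂=0.338
|θ₁| = 0.622 > 0.584 first at step 28.

Answer: 28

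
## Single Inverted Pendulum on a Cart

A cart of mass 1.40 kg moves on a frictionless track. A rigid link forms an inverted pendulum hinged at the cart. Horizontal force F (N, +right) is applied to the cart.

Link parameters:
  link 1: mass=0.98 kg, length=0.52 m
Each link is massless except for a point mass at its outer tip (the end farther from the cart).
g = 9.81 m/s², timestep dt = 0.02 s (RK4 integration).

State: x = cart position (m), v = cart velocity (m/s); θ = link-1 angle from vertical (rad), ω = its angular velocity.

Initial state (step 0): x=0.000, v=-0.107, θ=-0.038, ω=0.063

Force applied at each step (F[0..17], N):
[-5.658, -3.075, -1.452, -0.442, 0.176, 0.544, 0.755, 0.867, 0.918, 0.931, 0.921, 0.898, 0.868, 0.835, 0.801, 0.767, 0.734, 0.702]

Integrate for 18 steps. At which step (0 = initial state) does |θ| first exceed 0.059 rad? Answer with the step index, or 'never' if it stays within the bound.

apply F[0]=-5.658 → step 1: x=-0.003, v=-0.183, θ=-0.035, ω=0.195
apply F[1]=-3.075 → step 2: x=-0.007, v=-0.222, θ=-0.031, ω=0.258
apply F[2]=-1.452 → step 3: x=-0.012, v=-0.239, θ=-0.026, ω=0.279
apply F[3]=-0.442 → step 4: x=-0.016, v=-0.242, θ=-0.020, ω=0.277
apply F[4]=+0.176 → step 5: x=-0.021, v=-0.237, θ=-0.015, ω=0.261
apply F[5]=+0.544 → step 6: x=-0.026, v=-0.228, θ=-0.010, ω=0.238
apply F[6]=+0.755 → step 7: x=-0.030, v=-0.216, θ=-0.005, ω=0.213
apply F[7]=+0.867 → step 8: x=-0.034, v=-0.203, θ=-0.001, ω=0.187
apply F[8]=+0.918 → step 9: x=-0.038, v=-0.190, θ=0.002, ω=0.162
apply F[9]=+0.931 → step 10: x=-0.042, v=-0.177, θ=0.005, ω=0.139
apply F[10]=+0.921 → step 11: x=-0.045, v=-0.165, θ=0.008, ω=0.118
apply F[11]=+0.898 → step 12: x=-0.049, v=-0.154, θ=0.010, ω=0.099
apply F[12]=+0.868 → step 13: x=-0.052, v=-0.143, θ=0.012, ω=0.083
apply F[13]=+0.835 → step 14: x=-0.054, v=-0.133, θ=0.013, ω=0.068
apply F[14]=+0.801 → step 15: x=-0.057, v=-0.123, θ=0.015, ω=0.055
apply F[15]=+0.767 → step 16: x=-0.059, v=-0.114, θ=0.016, ω=0.044
apply F[16]=+0.734 → step 17: x=-0.061, v=-0.106, θ=0.016, ω=0.034
apply F[17]=+0.702 → step 18: x=-0.064, v=-0.098, θ=0.017, ω=0.025
max |θ| = 0.038 ≤ 0.059 over all 19 states.

Answer: never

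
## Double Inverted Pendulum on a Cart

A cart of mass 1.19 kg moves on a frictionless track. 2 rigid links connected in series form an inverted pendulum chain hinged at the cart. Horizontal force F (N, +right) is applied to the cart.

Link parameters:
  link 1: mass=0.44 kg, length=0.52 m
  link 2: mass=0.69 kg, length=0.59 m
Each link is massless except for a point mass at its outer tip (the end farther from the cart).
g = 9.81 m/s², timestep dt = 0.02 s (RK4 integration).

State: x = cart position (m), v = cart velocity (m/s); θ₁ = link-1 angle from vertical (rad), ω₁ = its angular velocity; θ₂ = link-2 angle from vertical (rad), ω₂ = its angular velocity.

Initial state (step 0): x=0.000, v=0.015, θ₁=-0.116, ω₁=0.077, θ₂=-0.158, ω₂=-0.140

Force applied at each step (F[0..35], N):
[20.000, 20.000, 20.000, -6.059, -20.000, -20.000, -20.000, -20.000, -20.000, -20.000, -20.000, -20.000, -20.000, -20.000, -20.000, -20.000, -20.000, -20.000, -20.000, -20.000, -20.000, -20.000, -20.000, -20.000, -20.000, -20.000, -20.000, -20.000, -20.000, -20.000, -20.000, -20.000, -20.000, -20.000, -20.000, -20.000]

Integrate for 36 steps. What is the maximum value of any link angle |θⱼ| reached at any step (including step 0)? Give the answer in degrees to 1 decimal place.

Answer: 103.7°

Derivation:
apply F[0]=+20.000 → step 1: x=0.004, v=0.368, θ₁=-0.121, ω₁=-0.622, θ₂=-0.161, ω₂=-0.168
apply F[1]=+20.000 → step 2: x=0.015, v=0.721, θ₁=-0.141, ω₁=-1.331, θ₂=-0.165, ω₂=-0.188
apply F[2]=+20.000 → step 3: x=0.033, v=1.073, θ₁=-0.175, ω₁=-2.055, θ₂=-0.168, ω₂=-0.193
apply F[3]=-6.059 → step 4: x=0.053, v=1.001, θ₁=-0.215, ω₁=-2.005, θ₂=-0.172, ω₂=-0.175
apply F[4]=-20.000 → step 5: x=0.071, v=0.714, θ₁=-0.251, ω₁=-1.595, θ₂=-0.175, ω₂=-0.117
apply F[5]=-20.000 → step 6: x=0.082, v=0.438, θ₁=-0.280, ω₁=-1.245, θ₂=-0.177, ω₂=-0.024
apply F[6]=-20.000 → step 7: x=0.088, v=0.169, θ₁=-0.301, ω₁=-0.943, θ₂=-0.176, ω₂=0.100
apply F[7]=-20.000 → step 8: x=0.089, v=-0.094, θ₁=-0.317, ω₁=-0.679, θ₂=-0.172, ω₂=0.248
apply F[8]=-20.000 → step 9: x=0.084, v=-0.353, θ₁=-0.329, ω₁=-0.442, θ₂=-0.166, ω₂=0.418
apply F[9]=-20.000 → step 10: x=0.075, v=-0.611, θ₁=-0.335, ω₁=-0.226, θ₂=-0.156, ω₂=0.607
apply F[10]=-20.000 → step 11: x=0.060, v=-0.867, θ₁=-0.338, ω₁=-0.023, θ₂=-0.141, ω₂=0.813
apply F[11]=-20.000 → step 12: x=0.040, v=-1.126, θ₁=-0.336, ω₁=0.174, θ₂=-0.123, ω₂=1.032
apply F[12]=-20.000 → step 13: x=0.015, v=-1.386, θ₁=-0.331, ω₁=0.371, θ₂=-0.100, ω₂=1.265
apply F[13]=-20.000 → step 14: x=-0.015, v=-1.651, θ₁=-0.321, ω₁=0.576, θ₂=-0.072, ω₂=1.507
apply F[14]=-20.000 → step 15: x=-0.051, v=-1.921, θ₁=-0.308, ω₁=0.796, θ₂=-0.040, ω₂=1.756
apply F[15]=-20.000 → step 16: x=-0.092, v=-2.198, θ₁=-0.289, ω₁=1.040, θ₂=-0.002, ω₂=2.007
apply F[16]=-20.000 → step 17: x=-0.139, v=-2.484, θ₁=-0.266, ω₁=1.318, θ₂=0.041, ω₂=2.255
apply F[17]=-20.000 → step 18: x=-0.192, v=-2.778, θ₁=-0.236, ω₁=1.641, θ₂=0.088, ω₂=2.492
apply F[18]=-20.000 → step 19: x=-0.250, v=-3.083, θ₁=-0.200, ω₁=2.021, θ₂=0.140, ω₂=2.707
apply F[19]=-20.000 → step 20: x=-0.315, v=-3.399, θ₁=-0.155, ω₁=2.471, θ₂=0.196, ω₂=2.887
apply F[20]=-20.000 → step 21: x=-0.386, v=-3.724, θ₁=-0.100, ω₁=3.004, θ₂=0.255, ω₂=3.013
apply F[21]=-20.000 → step 22: x=-0.464, v=-4.058, θ₁=-0.034, ω₁=3.628, θ₂=0.316, ω₂=3.066
apply F[22]=-20.000 → step 23: x=-0.549, v=-4.394, θ₁=0.045, ω₁=4.345, θ₂=0.377, ω₂=3.024
apply F[23]=-20.000 → step 24: x=-0.640, v=-4.719, θ₁=0.140, ω₁=5.140, θ₂=0.436, ω₂=2.875
apply F[24]=-20.000 → step 25: x=-0.737, v=-5.015, θ₁=0.251, ω₁=5.964, θ₂=0.492, ω₂=2.628
apply F[25]=-20.000 → step 26: x=-0.840, v=-5.254, θ₁=0.378, ω₁=6.729, θ₂=0.541, ω₂=2.341
apply F[26]=-20.000 → step 27: x=-0.947, v=-5.411, θ₁=0.519, ω₁=7.322, θ₂=0.586, ω₂=2.126
apply F[27]=-20.000 → step 28: x=-1.056, v=-5.484, θ₁=0.669, ω₁=7.669, θ₂=0.627, ω₂=2.099
apply F[28]=-20.000 → step 29: x=-1.166, v=-5.492, θ₁=0.824, ω₁=7.781, θ₂=0.671, ω₂=2.315
apply F[29]=-20.000 → step 30: x=-1.275, v=-5.461, θ₁=0.979, ω₁=7.725, θ₂=0.722, ω₂=2.754
apply F[30]=-20.000 → step 31: x=-1.384, v=-5.412, θ₁=1.133, ω₁=7.565, θ₂=0.783, ω₂=3.363
apply F[31]=-20.000 → step 32: x=-1.492, v=-5.353, θ₁=1.282, ω₁=7.334, θ₂=0.857, ω₂=4.098
apply F[32]=-20.000 → step 33: x=-1.598, v=-5.288, θ₁=1.425, ω₁=7.037, θ₂=0.947, ω₂=4.924
apply F[33]=-20.000 → step 34: x=-1.703, v=-5.215, θ₁=1.563, ω₁=6.667, θ₂=1.054, ω₂=5.818
apply F[34]=-20.000 → step 35: x=-1.807, v=-5.132, θ₁=1.692, ω₁=6.214, θ₂=1.180, ω₂=6.762
apply F[35]=-20.000 → step 36: x=-1.908, v=-5.031, θ₁=1.811, ω₁=5.676, θ₂=1.325, ω₂=7.740
Max |angle| over trajectory = 1.811 rad = 103.7°.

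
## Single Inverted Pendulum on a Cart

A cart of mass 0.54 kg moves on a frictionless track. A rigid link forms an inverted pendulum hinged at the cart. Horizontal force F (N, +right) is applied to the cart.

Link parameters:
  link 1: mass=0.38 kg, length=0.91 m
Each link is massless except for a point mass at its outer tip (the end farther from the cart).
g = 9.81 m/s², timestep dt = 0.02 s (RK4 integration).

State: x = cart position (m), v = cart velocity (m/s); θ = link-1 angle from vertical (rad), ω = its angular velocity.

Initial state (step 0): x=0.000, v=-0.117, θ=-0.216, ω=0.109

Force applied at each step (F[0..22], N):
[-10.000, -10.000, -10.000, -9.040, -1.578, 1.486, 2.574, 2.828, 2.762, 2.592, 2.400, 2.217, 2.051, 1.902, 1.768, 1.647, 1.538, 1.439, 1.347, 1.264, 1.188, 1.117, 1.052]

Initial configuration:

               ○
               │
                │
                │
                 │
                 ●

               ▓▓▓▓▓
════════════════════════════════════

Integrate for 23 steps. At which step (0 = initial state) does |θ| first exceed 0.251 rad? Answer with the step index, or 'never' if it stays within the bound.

apply F[0]=-10.000 → step 1: x=-0.006, v=-0.448, θ=-0.211, ω=0.419
apply F[1]=-10.000 → step 2: x=-0.018, v=-0.782, θ=-0.199, ω=0.734
apply F[2]=-10.000 → step 3: x=-0.037, v=-1.120, θ=-0.181, ω=1.058
apply F[3]=-9.040 → step 4: x=-0.062, v=-1.429, θ=-0.157, ω=1.356
apply F[4]=-1.578 → step 5: x=-0.091, v=-1.471, θ=-0.130, ω=1.371
apply F[5]=+1.486 → step 6: x=-0.120, v=-1.403, θ=-0.104, ω=1.272
apply F[6]=+2.574 → step 7: x=-0.147, v=-1.298, θ=-0.079, ω=1.137
apply F[7]=+2.828 → step 8: x=-0.172, v=-1.185, θ=-0.058, ω=0.998
apply F[8]=+2.762 → step 9: x=-0.195, v=-1.077, θ=-0.039, ω=0.869
apply F[9]=+2.592 → step 10: x=-0.215, v=-0.977, θ=-0.023, ω=0.752
apply F[10]=+2.400 → step 11: x=-0.234, v=-0.886, θ=-0.009, ω=0.649
apply F[11]=+2.217 → step 12: x=-0.251, v=-0.803, θ=0.003, ω=0.558
apply F[12]=+2.051 → step 13: x=-0.266, v=-0.728, θ=0.013, ω=0.477
apply F[13]=+1.902 → step 14: x=-0.280, v=-0.660, θ=0.022, ω=0.406
apply F[14]=+1.768 → step 15: x=-0.292, v=-0.598, θ=0.029, ω=0.344
apply F[15]=+1.647 → step 16: x=-0.304, v=-0.542, θ=0.036, ω=0.289
apply F[16]=+1.538 → step 17: x=-0.314, v=-0.490, θ=0.041, ω=0.240
apply F[17]=+1.439 → step 18: x=-0.323, v=-0.443, θ=0.045, ω=0.198
apply F[18]=+1.347 → step 19: x=-0.332, v=-0.400, θ=0.049, ω=0.160
apply F[19]=+1.264 → step 20: x=-0.339, v=-0.360, θ=0.052, ω=0.128
apply F[20]=+1.188 → step 21: x=-0.346, v=-0.323, θ=0.054, ω=0.099
apply F[21]=+1.117 → step 22: x=-0.352, v=-0.289, θ=0.056, ω=0.074
apply F[22]=+1.052 → step 23: x=-0.358, v=-0.258, θ=0.057, ω=0.052
max |θ| = 0.216 ≤ 0.251 over all 24 states.

Answer: never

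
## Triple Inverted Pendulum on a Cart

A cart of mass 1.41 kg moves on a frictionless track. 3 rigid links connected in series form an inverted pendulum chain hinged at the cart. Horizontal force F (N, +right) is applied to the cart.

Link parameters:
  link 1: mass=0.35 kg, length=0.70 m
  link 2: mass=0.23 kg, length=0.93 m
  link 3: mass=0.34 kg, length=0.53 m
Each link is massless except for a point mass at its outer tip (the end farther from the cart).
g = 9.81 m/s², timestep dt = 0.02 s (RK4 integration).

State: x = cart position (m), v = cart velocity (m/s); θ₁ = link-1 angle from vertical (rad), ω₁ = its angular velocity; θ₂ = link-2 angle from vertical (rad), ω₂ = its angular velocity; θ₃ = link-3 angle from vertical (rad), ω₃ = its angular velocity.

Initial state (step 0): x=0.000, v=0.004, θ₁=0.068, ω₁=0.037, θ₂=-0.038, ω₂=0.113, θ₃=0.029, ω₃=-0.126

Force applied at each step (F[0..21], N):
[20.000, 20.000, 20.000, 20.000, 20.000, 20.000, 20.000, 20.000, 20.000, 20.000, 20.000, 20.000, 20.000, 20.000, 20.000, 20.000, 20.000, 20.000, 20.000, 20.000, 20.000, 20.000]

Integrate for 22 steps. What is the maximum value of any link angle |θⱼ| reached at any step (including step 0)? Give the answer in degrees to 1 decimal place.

Answer: 85.0°

Derivation:
apply F[0]=+20.000 → step 1: x=0.003, v=0.279, θ₁=0.066, ω₁=-0.285, θ₂=-0.037, ω₂=0.030, θ₃=0.027, ω₃=-0.063
apply F[1]=+20.000 → step 2: x=0.011, v=0.554, θ₁=0.057, ω₁=-0.614, θ₂=-0.037, ω₂=-0.048, θ₃=0.026, ω₃=-0.002
apply F[2]=+20.000 → step 3: x=0.025, v=0.831, θ₁=0.041, ω₁=-0.956, θ₂=-0.038, ω₂=-0.116, θ₃=0.027, ω₃=0.056
apply F[3]=+20.000 → step 4: x=0.044, v=1.111, θ₁=0.018, ω₁=-1.318, θ₂=-0.041, ω₂=-0.172, θ₃=0.029, ω₃=0.114
apply F[4]=+20.000 → step 5: x=0.069, v=1.395, θ₁=-0.012, ω₁=-1.704, θ₂=-0.045, ω₂=-0.213, θ₃=0.032, ω₃=0.169
apply F[5]=+20.000 → step 6: x=0.100, v=1.681, θ₁=-0.050, ω₁=-2.115, θ₂=-0.050, ω₂=-0.236, θ₃=0.035, ω₃=0.220
apply F[6]=+20.000 → step 7: x=0.137, v=1.969, θ₁=-0.097, ω₁=-2.551, θ₂=-0.055, ω₂=-0.245, θ₃=0.040, ω₃=0.260
apply F[7]=+20.000 → step 8: x=0.179, v=2.257, θ₁=-0.152, ω₁=-3.000, θ₂=-0.059, ω₂=-0.243, θ₃=0.046, ω₃=0.282
apply F[8]=+20.000 → step 9: x=0.227, v=2.539, θ₁=-0.217, ω₁=-3.446, θ₂=-0.064, ω₂=-0.245, θ₃=0.051, ω₃=0.279
apply F[9]=+20.000 → step 10: x=0.280, v=2.813, θ₁=-0.290, ω₁=-3.867, θ₂=-0.069, ω₂=-0.267, θ₃=0.057, ω₃=0.244
apply F[10]=+20.000 → step 11: x=0.339, v=3.072, θ₁=-0.371, ω₁=-4.241, θ₂=-0.075, ω₂=-0.328, θ₃=0.061, ω₃=0.176
apply F[11]=+20.000 → step 12: x=0.403, v=3.313, θ₁=-0.459, ω₁=-4.554, θ₂=-0.083, ω₂=-0.444, θ₃=0.064, ω₃=0.077
apply F[12]=+20.000 → step 13: x=0.472, v=3.536, θ₁=-0.553, ω₁=-4.804, θ₂=-0.093, ω₂=-0.622, θ₃=0.064, ω₃=-0.046
apply F[13]=+20.000 → step 14: x=0.545, v=3.742, θ₁=-0.651, ω₁=-4.994, θ₂=-0.108, ω₂=-0.863, θ₃=0.062, ω₃=-0.189
apply F[14]=+20.000 → step 15: x=0.621, v=3.930, θ₁=-0.752, ω₁=-5.135, θ₂=-0.128, ω₂=-1.161, θ₃=0.056, ω₃=-0.347
apply F[15]=+20.000 → step 16: x=0.702, v=4.104, θ₁=-0.856, ω₁=-5.233, θ₂=-0.155, ω₂=-1.509, θ₃=0.048, ω₃=-0.520
apply F[16]=+20.000 → step 17: x=0.785, v=4.265, θ₁=-0.961, ω₁=-5.293, θ₂=-0.189, ω₂=-1.899, θ₃=0.035, ω₃=-0.711
apply F[17]=+20.000 → step 18: x=0.872, v=4.415, θ₁=-1.068, ω₁=-5.317, θ₂=-0.231, ω₂=-2.321, θ₃=0.019, ω₃=-0.925
apply F[18]=+20.000 → step 19: x=0.962, v=4.554, θ₁=-1.174, ω₁=-5.301, θ₂=-0.282, ω₂=-2.768, θ₃=-0.002, ω₃=-1.170
apply F[19]=+20.000 → step 20: x=1.054, v=4.685, θ₁=-1.279, ω₁=-5.242, θ₂=-0.342, ω₂=-3.229, θ₃=-0.028, ω₃=-1.456
apply F[20]=+20.000 → step 21: x=1.149, v=4.809, θ₁=-1.383, ω₁=-5.133, θ₂=-0.411, ω₂=-3.694, θ₃=-0.061, ω₃=-1.796
apply F[21]=+20.000 → step 22: x=1.247, v=4.929, θ₁=-1.484, ω₁=-4.968, θ₂=-0.490, ω₂=-4.153, θ₃=-0.100, ω₃=-2.203
Max |angle| over trajectory = 1.484 rad = 85.0°.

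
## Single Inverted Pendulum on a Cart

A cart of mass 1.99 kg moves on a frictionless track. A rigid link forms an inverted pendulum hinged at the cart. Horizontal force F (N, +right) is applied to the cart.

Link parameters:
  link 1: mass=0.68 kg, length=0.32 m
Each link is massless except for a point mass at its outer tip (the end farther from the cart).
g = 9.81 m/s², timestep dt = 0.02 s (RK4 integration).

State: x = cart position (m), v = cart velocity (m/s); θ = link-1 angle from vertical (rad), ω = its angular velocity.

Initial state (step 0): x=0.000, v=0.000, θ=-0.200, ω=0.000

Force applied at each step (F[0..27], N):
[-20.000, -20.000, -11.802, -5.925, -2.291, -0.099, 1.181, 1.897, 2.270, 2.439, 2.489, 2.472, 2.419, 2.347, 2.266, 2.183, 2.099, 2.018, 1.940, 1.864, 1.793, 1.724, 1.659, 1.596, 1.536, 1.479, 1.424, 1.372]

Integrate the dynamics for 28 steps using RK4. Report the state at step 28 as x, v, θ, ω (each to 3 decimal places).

Answer: x=-0.182, v=-0.130, θ=0.043, ω=-0.021

Derivation:
apply F[0]=-20.000 → step 1: x=-0.002, v=-0.186, θ=-0.196, ω=0.448
apply F[1]=-20.000 → step 2: x=-0.007, v=-0.372, θ=-0.182, ω=0.905
apply F[2]=-11.802 → step 3: x=-0.016, v=-0.479, θ=-0.162, ω=1.128
apply F[3]=-5.925 → step 4: x=-0.026, v=-0.528, θ=-0.139, ω=1.189
apply F[4]=-2.291 → step 5: x=-0.037, v=-0.543, θ=-0.115, ω=1.158
apply F[5]=-0.099 → step 6: x=-0.048, v=-0.538, θ=-0.093, ω=1.077
apply F[6]=+1.181 → step 7: x=-0.058, v=-0.521, θ=-0.072, ω=0.973
apply F[7]=+1.897 → step 8: x=-0.068, v=-0.497, θ=-0.054, ω=0.863
apply F[8]=+2.270 → step 9: x=-0.078, v=-0.472, θ=-0.038, ω=0.754
apply F[9]=+2.439 → step 10: x=-0.087, v=-0.445, θ=-0.024, ω=0.652
apply F[10]=+2.489 → step 11: x=-0.096, v=-0.419, θ=-0.012, ω=0.560
apply F[11]=+2.472 → step 12: x=-0.104, v=-0.394, θ=-0.001, ω=0.477
apply F[12]=+2.419 → step 13: x=-0.112, v=-0.370, θ=0.007, ω=0.403
apply F[13]=+2.347 → step 14: x=-0.119, v=-0.347, θ=0.015, ω=0.339
apply F[14]=+2.266 → step 15: x=-0.125, v=-0.325, θ=0.021, ω=0.283
apply F[15]=+2.183 → step 16: x=-0.132, v=-0.305, θ=0.026, ω=0.234
apply F[16]=+2.099 → step 17: x=-0.138, v=-0.286, θ=0.030, ω=0.191
apply F[17]=+2.018 → step 18: x=-0.143, v=-0.268, θ=0.034, ω=0.154
apply F[18]=+1.940 → step 19: x=-0.148, v=-0.250, θ=0.037, ω=0.122
apply F[19]=+1.864 → step 20: x=-0.153, v=-0.234, θ=0.039, ω=0.095
apply F[20]=+1.793 → step 21: x=-0.158, v=-0.219, θ=0.040, ω=0.071
apply F[21]=+1.724 → step 22: x=-0.162, v=-0.204, θ=0.042, ω=0.051
apply F[22]=+1.659 → step 23: x=-0.166, v=-0.190, θ=0.043, ω=0.034
apply F[23]=+1.596 → step 24: x=-0.170, v=-0.177, θ=0.043, ω=0.019
apply F[24]=+1.536 → step 25: x=-0.173, v=-0.165, θ=0.043, ω=0.006
apply F[25]=+1.479 → step 26: x=-0.176, v=-0.153, θ=0.043, ω=-0.004
apply F[26]=+1.424 → step 27: x=-0.179, v=-0.141, θ=0.043, ω=-0.013
apply F[27]=+1.372 → step 28: x=-0.182, v=-0.130, θ=0.043, ω=-0.021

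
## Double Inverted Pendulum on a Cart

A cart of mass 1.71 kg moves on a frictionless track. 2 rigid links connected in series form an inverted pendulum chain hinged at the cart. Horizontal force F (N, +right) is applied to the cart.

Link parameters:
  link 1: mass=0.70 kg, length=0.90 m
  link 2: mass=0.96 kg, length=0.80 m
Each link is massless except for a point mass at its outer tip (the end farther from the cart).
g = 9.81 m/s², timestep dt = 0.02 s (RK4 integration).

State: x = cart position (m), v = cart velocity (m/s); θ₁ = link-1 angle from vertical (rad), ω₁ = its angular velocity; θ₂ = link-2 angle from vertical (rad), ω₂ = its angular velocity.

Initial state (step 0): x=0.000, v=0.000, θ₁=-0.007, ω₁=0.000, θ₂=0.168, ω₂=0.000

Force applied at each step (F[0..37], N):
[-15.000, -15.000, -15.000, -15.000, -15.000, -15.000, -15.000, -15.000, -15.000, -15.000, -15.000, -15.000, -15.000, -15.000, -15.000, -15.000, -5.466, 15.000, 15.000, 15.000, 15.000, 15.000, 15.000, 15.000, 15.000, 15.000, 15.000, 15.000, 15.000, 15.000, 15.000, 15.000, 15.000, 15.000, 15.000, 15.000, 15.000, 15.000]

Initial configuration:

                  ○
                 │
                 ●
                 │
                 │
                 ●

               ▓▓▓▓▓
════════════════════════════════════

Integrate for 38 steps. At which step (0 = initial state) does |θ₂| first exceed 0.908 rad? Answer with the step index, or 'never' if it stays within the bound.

apply F[0]=-15.000 → step 1: x=-0.002, v=-0.174, θ₁=-0.006, ω₁=0.143, θ₂=0.169, ω₂=0.098
apply F[1]=-15.000 → step 2: x=-0.007, v=-0.349, θ₁=-0.001, ω₁=0.287, θ₂=0.172, ω₂=0.194
apply F[2]=-15.000 → step 3: x=-0.016, v=-0.525, θ₁=0.006, ω₁=0.436, θ₂=0.177, ω₂=0.288
apply F[3]=-15.000 → step 4: x=-0.028, v=-0.702, θ₁=0.016, ω₁=0.589, θ₂=0.183, ω₂=0.379
apply F[4]=-15.000 → step 5: x=-0.044, v=-0.881, θ₁=0.030, ω₁=0.750, θ₂=0.192, ω₂=0.464
apply F[5]=-15.000 → step 6: x=-0.063, v=-1.063, θ₁=0.046, ω₁=0.920, θ₂=0.202, ω₂=0.544
apply F[6]=-15.000 → step 7: x=-0.086, v=-1.247, θ₁=0.066, ω₁=1.101, θ₂=0.214, ω₂=0.615
apply F[7]=-15.000 → step 8: x=-0.113, v=-1.434, θ₁=0.090, ω₁=1.294, θ₂=0.226, ω₂=0.676
apply F[8]=-15.000 → step 9: x=-0.144, v=-1.622, θ₁=0.118, ω₁=1.500, θ₂=0.241, ω₂=0.727
apply F[9]=-15.000 → step 10: x=-0.178, v=-1.813, θ₁=0.150, ω₁=1.719, θ₂=0.255, ω₂=0.766
apply F[10]=-15.000 → step 11: x=-0.216, v=-2.003, θ₁=0.187, ω₁=1.952, θ₂=0.271, ω₂=0.793
apply F[11]=-15.000 → step 12: x=-0.258, v=-2.193, θ₁=0.229, ω₁=2.195, θ₂=0.287, ω₂=0.808
apply F[12]=-15.000 → step 13: x=-0.304, v=-2.378, θ₁=0.275, ω₁=2.446, θ₂=0.303, ω₂=0.813
apply F[13]=-15.000 → step 14: x=-0.353, v=-2.556, θ₁=0.326, ω₁=2.699, θ₂=0.320, ω₂=0.814
apply F[14]=-15.000 → step 15: x=-0.406, v=-2.723, θ₁=0.383, ω₁=2.948, θ₂=0.336, ω₂=0.816
apply F[15]=-15.000 → step 16: x=-0.462, v=-2.876, θ₁=0.444, ω₁=3.185, θ₂=0.352, ω₂=0.828
apply F[16]=-5.466 → step 17: x=-0.520, v=-2.921, θ₁=0.509, ω₁=3.321, θ₂=0.369, ω₂=0.843
apply F[17]=+15.000 → step 18: x=-0.577, v=-2.767, θ₁=0.575, ω₁=3.296, θ₂=0.386, ω₂=0.822
apply F[18]=+15.000 → step 19: x=-0.631, v=-2.616, θ₁=0.641, ω₁=3.295, θ₂=0.402, ω₂=0.794
apply F[19]=+15.000 → step 20: x=-0.682, v=-2.465, θ₁=0.707, ω₁=3.315, θ₂=0.417, ω₂=0.762
apply F[20]=+15.000 → step 21: x=-0.729, v=-2.314, θ₁=0.774, ω₁=3.353, θ₂=0.432, ω₂=0.728
apply F[21]=+15.000 → step 22: x=-0.774, v=-2.161, θ₁=0.842, ω₁=3.407, θ₂=0.447, ω₂=0.695
apply F[22]=+15.000 → step 23: x=-0.816, v=-2.003, θ₁=0.910, ω₁=3.474, θ₂=0.460, ω₂=0.666
apply F[23]=+15.000 → step 24: x=-0.854, v=-1.841, θ₁=0.981, ω₁=3.553, θ₂=0.473, ω₂=0.644
apply F[24]=+15.000 → step 25: x=-0.889, v=-1.672, θ₁=1.053, ω₁=3.643, θ₂=0.486, ω₂=0.632
apply F[25]=+15.000 → step 26: x=-0.921, v=-1.495, θ₁=1.126, ω₁=3.742, θ₂=0.499, ω₂=0.633
apply F[26]=+15.000 → step 27: x=-0.949, v=-1.311, θ₁=1.202, ω₁=3.852, θ₂=0.511, ω₂=0.652
apply F[27]=+15.000 → step 28: x=-0.973, v=-1.117, θ₁=1.281, ω₁=3.970, θ₂=0.525, ω₂=0.691
apply F[28]=+15.000 → step 29: x=-0.994, v=-0.914, θ₁=1.361, ω₁=4.099, θ₂=0.539, ω₂=0.754
apply F[29]=+15.000 → step 30: x=-1.010, v=-0.700, θ₁=1.445, ω₁=4.239, θ₂=0.555, ω₂=0.845
apply F[30]=+15.000 → step 31: x=-1.022, v=-0.474, θ₁=1.531, ω₁=4.390, θ₂=0.573, ω₂=0.968
apply F[31]=+15.000 → step 32: x=-1.029, v=-0.235, θ₁=1.620, ω₁=4.554, θ₂=0.594, ω₂=1.130
apply F[32]=+15.000 → step 33: x=-1.031, v=0.017, θ₁=1.713, ω₁=4.733, θ₂=0.619, ω₂=1.336
apply F[33]=+15.000 → step 34: x=-1.028, v=0.284, θ₁=1.810, ω₁=4.927, θ₂=0.648, ω₂=1.593
apply F[34]=+15.000 → step 35: x=-1.020, v=0.566, θ₁=1.910, ω₁=5.136, θ₂=0.683, ω₂=1.910
apply F[35]=+15.000 → step 36: x=-1.005, v=0.865, θ₁=2.015, ω₁=5.361, θ₂=0.725, ω₂=2.297
apply F[36]=+15.000 → step 37: x=-0.985, v=1.179, θ₁=2.125, ω₁=5.596, θ₂=0.775, ω₂=2.765
apply F[37]=+15.000 → step 38: x=-0.958, v=1.508, θ₁=2.239, ω₁=5.835, θ₂=0.836, ω₂=3.326
max |θ₂| = 0.836 ≤ 0.908 over all 39 states.

Answer: never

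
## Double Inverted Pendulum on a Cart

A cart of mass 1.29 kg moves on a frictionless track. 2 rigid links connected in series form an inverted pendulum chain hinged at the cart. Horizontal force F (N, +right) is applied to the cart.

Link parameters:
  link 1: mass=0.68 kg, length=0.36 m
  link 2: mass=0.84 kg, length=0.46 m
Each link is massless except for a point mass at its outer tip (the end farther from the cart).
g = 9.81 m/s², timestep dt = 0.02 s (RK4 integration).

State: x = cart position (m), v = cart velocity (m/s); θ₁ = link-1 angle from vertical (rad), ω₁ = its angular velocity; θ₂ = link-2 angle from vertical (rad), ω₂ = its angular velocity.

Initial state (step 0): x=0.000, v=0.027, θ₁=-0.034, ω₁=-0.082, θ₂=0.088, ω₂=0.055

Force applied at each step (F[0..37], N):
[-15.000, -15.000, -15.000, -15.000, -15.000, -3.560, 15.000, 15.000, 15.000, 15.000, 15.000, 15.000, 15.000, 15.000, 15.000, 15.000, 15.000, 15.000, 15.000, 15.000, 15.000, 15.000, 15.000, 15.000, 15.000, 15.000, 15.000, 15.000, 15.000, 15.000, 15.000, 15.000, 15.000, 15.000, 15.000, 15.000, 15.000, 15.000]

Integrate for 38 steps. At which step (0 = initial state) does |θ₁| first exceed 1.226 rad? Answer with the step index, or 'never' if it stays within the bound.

Answer: 25

Derivation:
apply F[0]=-15.000 → step 1: x=-0.002, v=-0.198, θ₁=-0.030, ω₁=0.441, θ₂=0.090, ω₂=0.173
apply F[1]=-15.000 → step 2: x=-0.008, v=-0.425, θ₁=-0.016, ω₁=0.982, θ₂=0.095, ω₂=0.283
apply F[2]=-15.000 → step 3: x=-0.019, v=-0.656, θ₁=0.009, ω₁=1.559, θ₂=0.101, ω₂=0.374
apply F[3]=-15.000 → step 4: x=-0.034, v=-0.894, θ₁=0.046, ω₁=2.189, θ₂=0.110, ω₂=0.436
apply F[4]=-15.000 → step 5: x=-0.055, v=-1.137, θ₁=0.097, ω₁=2.882, θ₂=0.119, ω₂=0.464
apply F[5]=-3.560 → step 6: x=-0.078, v=-1.210, θ₁=0.157, ω₁=3.152, θ₂=0.128, ω₂=0.463
apply F[6]=+15.000 → step 7: x=-0.100, v=-1.014, θ₁=0.216, ω₁=2.749, θ₂=0.137, ω₂=0.418
apply F[7]=+15.000 → step 8: x=-0.119, v=-0.833, θ₁=0.268, ω₁=2.456, θ₂=0.144, ω₂=0.328
apply F[8]=+15.000 → step 9: x=-0.134, v=-0.665, θ₁=0.315, ω₁=2.259, θ₂=0.150, ω₂=0.194
apply F[9]=+15.000 → step 10: x=-0.145, v=-0.508, θ₁=0.359, ω₁=2.149, θ₂=0.152, ω₂=0.020
apply F[10]=+15.000 → step 11: x=-0.154, v=-0.360, θ₁=0.401, ω₁=2.114, θ₂=0.150, ω₂=-0.192
apply F[11]=+15.000 → step 12: x=-0.160, v=-0.217, θ₁=0.444, ω₁=2.145, θ₂=0.144, ω₂=-0.439
apply F[12]=+15.000 → step 13: x=-0.163, v=-0.079, θ₁=0.488, ω₁=2.231, θ₂=0.133, ω₂=-0.717
apply F[13]=+15.000 → step 14: x=-0.163, v=0.057, θ₁=0.533, ω₁=2.362, θ₂=0.115, ω₂=-1.022
apply F[14]=+15.000 → step 15: x=-0.160, v=0.194, θ₁=0.582, ω₁=2.526, θ₂=0.091, ω₂=-1.348
apply F[15]=+15.000 → step 16: x=-0.155, v=0.334, θ₁=0.635, ω₁=2.708, θ₂=0.061, ω₂=-1.687
apply F[16]=+15.000 → step 17: x=-0.147, v=0.478, θ₁=0.691, ω₁=2.896, θ₂=0.024, ω₂=-2.031
apply F[17]=+15.000 → step 18: x=-0.136, v=0.628, θ₁=0.750, ω₁=3.078, θ₂=-0.020, ω₂=-2.371
apply F[18]=+15.000 → step 19: x=-0.122, v=0.784, θ₁=0.814, ω₁=3.247, θ₂=-0.071, ω₂=-2.702
apply F[19]=+15.000 → step 20: x=-0.105, v=0.945, θ₁=0.880, ω₁=3.397, θ₂=-0.128, ω₂=-3.021
apply F[20]=+15.000 → step 21: x=-0.084, v=1.110, θ₁=0.949, ω₁=3.526, θ₂=-0.192, ω₂=-3.327
apply F[21]=+15.000 → step 22: x=-0.060, v=1.279, θ₁=1.021, ω₁=3.634, θ₂=-0.261, ω₂=-3.622
apply F[22]=+15.000 → step 23: x=-0.033, v=1.449, θ₁=1.095, ω₁=3.724, θ₂=-0.336, ω₂=-3.909
apply F[23]=+15.000 → step 24: x=-0.002, v=1.620, θ₁=1.170, ω₁=3.798, θ₂=-0.417, ω₂=-4.193
apply F[24]=+15.000 → step 25: x=0.032, v=1.787, θ₁=1.247, ω₁=3.859, θ₂=-0.504, ω₂=-4.477
apply F[25]=+15.000 → step 26: x=0.069, v=1.951, θ₁=1.324, ω₁=3.910, θ₂=-0.596, ω₂=-4.764
apply F[26]=+15.000 → step 27: x=0.110, v=2.107, θ₁=1.403, ω₁=3.959, θ₂=-0.695, ω₂=-5.056
apply F[27]=+15.000 → step 28: x=0.153, v=2.252, θ₁=1.483, ω₁=4.017, θ₂=-0.799, ω₂=-5.349
apply F[28]=+15.000 → step 29: x=0.200, v=2.386, θ₁=1.564, ω₁=4.105, θ₂=-0.909, ω₂=-5.632
apply F[29]=+15.000 → step 30: x=0.249, v=2.506, θ₁=1.647, ω₁=4.261, θ₂=-1.024, ω₂=-5.882
apply F[30]=+15.000 → step 31: x=0.300, v=2.619, θ₁=1.735, ω₁=4.542, θ₂=-1.143, ω₂=-6.060
apply F[31]=+15.000 → step 32: x=0.354, v=2.739, θ₁=1.830, ω₁=5.013, θ₂=-1.265, ω₂=-6.134
apply F[32]=+15.000 → step 33: x=0.410, v=2.893, θ₁=1.937, ω₁=5.713, θ₂=-1.388, ω₂=-6.115
apply F[33]=+15.000 → step 34: x=0.470, v=3.106, θ₁=2.060, ω₁=6.626, θ₂=-1.510, ω₂=-6.095
apply F[34]=+15.000 → step 35: x=0.535, v=3.390, θ₁=2.203, ω₁=7.709, θ₂=-1.633, ω₂=-6.234
apply F[35]=+15.000 → step 36: x=0.606, v=3.739, θ₁=2.370, ω₁=8.971, θ₂=-1.762, ω₂=-6.717
apply F[36]=+15.000 → step 37: x=0.685, v=4.143, θ₁=2.564, ω₁=10.569, θ₂=-1.905, ω₂=-7.765
apply F[37]=+15.000 → step 38: x=0.772, v=4.594, θ₁=2.798, ω₁=12.958, θ₂=-2.079, ω₂=-9.822
|θ₁| = 1.247 > 1.226 first at step 25.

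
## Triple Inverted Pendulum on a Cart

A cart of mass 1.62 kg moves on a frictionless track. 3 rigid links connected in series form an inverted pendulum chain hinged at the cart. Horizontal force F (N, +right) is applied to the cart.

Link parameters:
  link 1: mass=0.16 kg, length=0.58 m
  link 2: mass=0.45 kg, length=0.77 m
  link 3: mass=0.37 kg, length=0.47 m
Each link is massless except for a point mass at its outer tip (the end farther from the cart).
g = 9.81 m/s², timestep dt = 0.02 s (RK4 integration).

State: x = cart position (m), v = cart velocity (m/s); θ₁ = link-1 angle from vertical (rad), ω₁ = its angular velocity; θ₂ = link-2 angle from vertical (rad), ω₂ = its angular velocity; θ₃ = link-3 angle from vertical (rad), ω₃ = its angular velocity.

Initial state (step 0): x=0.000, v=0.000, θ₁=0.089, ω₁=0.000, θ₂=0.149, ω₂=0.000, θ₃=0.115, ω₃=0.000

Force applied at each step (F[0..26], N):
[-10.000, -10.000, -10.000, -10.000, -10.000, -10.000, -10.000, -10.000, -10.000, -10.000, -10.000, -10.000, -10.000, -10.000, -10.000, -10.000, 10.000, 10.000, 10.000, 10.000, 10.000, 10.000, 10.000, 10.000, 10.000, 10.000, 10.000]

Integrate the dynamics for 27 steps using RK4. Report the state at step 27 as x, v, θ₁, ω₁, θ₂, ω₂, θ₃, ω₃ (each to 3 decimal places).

Answer: x=-0.644, v=-0.595, θ₁=1.753, ω₁=5.598, θ₂=0.512, ω₂=2.075, θ₃=-0.022, ω₃=-0.098

Derivation:
apply F[0]=-10.000 → step 1: x=-0.001, v=-0.133, θ₁=0.091, ω₁=0.164, θ₂=0.150, ω₂=0.092, θ₃=0.115, ω₃=-0.024
apply F[1]=-10.000 → step 2: x=-0.005, v=-0.267, θ₁=0.096, ω₁=0.333, θ₂=0.153, ω₂=0.182, θ₃=0.114, ω₃=-0.049
apply F[2]=-10.000 → step 3: x=-0.012, v=-0.401, θ₁=0.104, ω₁=0.511, θ₂=0.157, ω₂=0.267, θ₃=0.113, ω₃=-0.077
apply F[3]=-10.000 → step 4: x=-0.021, v=-0.536, θ₁=0.116, ω₁=0.702, θ₂=0.163, ω₂=0.345, θ₃=0.111, ω₃=-0.110
apply F[4]=-10.000 → step 5: x=-0.033, v=-0.671, θ₁=0.132, ω₁=0.913, θ₂=0.171, ω₂=0.412, θ₃=0.108, ω₃=-0.146
apply F[5]=-10.000 → step 6: x=-0.048, v=-0.808, θ₁=0.153, ω₁=1.149, θ₂=0.180, ω₂=0.465, θ₃=0.105, ω₃=-0.188
apply F[6]=-10.000 → step 7: x=-0.066, v=-0.947, θ₁=0.178, ω₁=1.414, θ₂=0.189, ω₂=0.501, θ₃=0.101, ω₃=-0.234
apply F[7]=-10.000 → step 8: x=-0.086, v=-1.086, θ₁=0.210, ω₁=1.713, θ₂=0.200, ω₂=0.516, θ₃=0.096, ω₃=-0.284
apply F[8]=-10.000 → step 9: x=-0.109, v=-1.224, θ₁=0.247, ω₁=2.045, θ₂=0.210, ω₂=0.508, θ₃=0.089, ω₃=-0.332
apply F[9]=-10.000 → step 10: x=-0.135, v=-1.362, θ₁=0.292, ω₁=2.405, θ₂=0.220, ω₂=0.483, θ₃=0.082, ω₃=-0.376
apply F[10]=-10.000 → step 11: x=-0.164, v=-1.497, θ₁=0.343, ω₁=2.778, θ₂=0.229, ω₂=0.449, θ₃=0.074, ω₃=-0.409
apply F[11]=-10.000 → step 12: x=-0.195, v=-1.626, θ₁=0.403, ω₁=3.141, θ₂=0.238, ω₂=0.423, θ₃=0.066, ω₃=-0.426
apply F[12]=-10.000 → step 13: x=-0.229, v=-1.749, θ₁=0.469, ω₁=3.468, θ₂=0.246, ω₂=0.428, θ₃=0.058, ω₃=-0.423
apply F[13]=-10.000 → step 14: x=-0.265, v=-1.864, θ₁=0.541, ω₁=3.743, θ₂=0.255, ω₂=0.479, θ₃=0.049, ω₃=-0.402
apply F[14]=-10.000 → step 15: x=-0.303, v=-1.972, θ₁=0.618, ω₁=3.960, θ₂=0.266, ω₂=0.585, θ₃=0.042, ω₃=-0.365
apply F[15]=-10.000 → step 16: x=-0.344, v=-2.074, θ₁=0.699, ω₁=4.124, θ₂=0.279, ω₂=0.747, θ₃=0.035, ω₃=-0.316
apply F[16]=+10.000 → step 17: x=-0.384, v=-1.954, θ₁=0.783, ω₁=4.223, θ₂=0.294, ω₂=0.719, θ₃=0.028, ω₃=-0.322
apply F[17]=+10.000 → step 18: x=-0.422, v=-1.832, θ₁=0.868, ω₁=4.331, θ₂=0.308, ω₂=0.710, θ₃=0.022, ω₃=-0.323
apply F[18]=+10.000 → step 19: x=-0.457, v=-1.706, θ₁=0.956, ω₁=4.445, θ₂=0.322, ω₂=0.725, θ₃=0.016, ω₃=-0.318
apply F[19]=+10.000 → step 20: x=-0.490, v=-1.578, θ₁=1.046, ω₁=4.564, θ₂=0.337, ω₂=0.767, θ₃=0.009, ω₃=-0.308
apply F[20]=+10.000 → step 21: x=-0.520, v=-1.447, θ₁=1.138, ω₁=4.689, θ₂=0.353, ω₂=0.839, θ₃=0.003, ω₃=-0.292
apply F[21]=+10.000 → step 22: x=-0.548, v=-1.313, θ₁=1.234, ω₁=4.822, θ₂=0.371, ω₂=0.943, θ₃=-0.002, ω₃=-0.272
apply F[22]=+10.000 → step 23: x=-0.573, v=-1.176, θ₁=1.331, ω₁=4.962, θ₂=0.391, ω₂=1.084, θ₃=-0.008, ω₃=-0.248
apply F[23]=+10.000 → step 24: x=-0.595, v=-1.036, θ₁=1.432, ω₁=5.111, θ₂=0.414, ω₂=1.263, θ₃=-0.012, ω₃=-0.219
apply F[24]=+10.000 → step 25: x=-0.614, v=-0.892, θ₁=1.536, ω₁=5.267, θ₂=0.442, ω₂=1.485, θ₃=-0.016, ω₃=-0.184
apply F[25]=+10.000 → step 26: x=-0.631, v=-0.746, θ₁=1.643, ω₁=5.431, θ₂=0.474, ω₂=1.755, θ₃=-0.020, ω₃=-0.145
apply F[26]=+10.000 → step 27: x=-0.644, v=-0.595, θ₁=1.753, ω₁=5.598, θ₂=0.512, ω₂=2.075, θ₃=-0.022, ω₃=-0.098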